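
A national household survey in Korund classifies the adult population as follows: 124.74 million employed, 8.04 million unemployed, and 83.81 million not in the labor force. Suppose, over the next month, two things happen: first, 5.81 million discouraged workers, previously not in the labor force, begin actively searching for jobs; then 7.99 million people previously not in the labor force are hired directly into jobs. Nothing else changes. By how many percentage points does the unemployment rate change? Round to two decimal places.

The unemployment rate changes by +3.39 percentage points.

Initially, labor force = 124.74 + 8.04 = 132.78 million, so u = 8.04/132.78 = 6.06%.
After the first change, unemployed and labor force both rise by 5.81 → E = 124.74, U = 13.85, labor force = 138.59 million.
After the second change, employed and labor force both rise by 7.99; unemployed unchanged → E = 132.73, U = 13.85, labor force = 146.58 million.
New unemployment rate = 13.85 / 146.58 = 9.45%.
Change = 9.45% − 6.06% = +3.39 percentage points.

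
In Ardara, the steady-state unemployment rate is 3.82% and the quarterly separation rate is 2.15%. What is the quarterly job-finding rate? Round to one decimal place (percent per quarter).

From u* = s/(s+f): f = s·(1−u)/u.
f = 2.15 × (1 − 0.0382) / 0.0382 = 2.0679 / 0.0382 ≈ 54.1% per quarter.

Job-finding rate ≈ 54.1% per quarter.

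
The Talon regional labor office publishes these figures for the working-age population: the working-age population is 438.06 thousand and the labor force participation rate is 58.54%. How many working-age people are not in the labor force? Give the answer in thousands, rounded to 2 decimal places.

About 181.62 thousand are not in the labor force.

Share not in the labor force = 1 − 0.5854 = 0.4146.
Not in labor force = 0.4146 × 438.06 ≈ 181.62 thousand.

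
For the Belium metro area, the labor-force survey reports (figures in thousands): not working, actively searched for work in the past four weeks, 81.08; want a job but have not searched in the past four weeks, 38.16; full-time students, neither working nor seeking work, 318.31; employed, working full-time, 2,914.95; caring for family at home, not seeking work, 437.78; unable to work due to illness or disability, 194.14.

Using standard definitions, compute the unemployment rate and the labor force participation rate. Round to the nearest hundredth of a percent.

Unemployment rate ≈ 2.71%; labor force participation rate ≈ 75.19%.

Employed = 2,914.95 thousand.
Unemployed = 81.08 thousand.
Labor force = 2,914.95 + 81.08 = 2,996.03 thousand.
Not in labor force = 38.16 + 318.31 + 437.78 + 194.14 = 988.39 thousand (those not working and not actively searching are outside the labor force — including those who want a job but have given up searching).
Civilian working-age population = 2,996.03 + 988.39 = 3,984.42 thousand.
Unemployment rate = 81.08 / 2,996.03 = 2.71%.
Labor force participation rate = 2,996.03 / 3,984.42 = 75.19%.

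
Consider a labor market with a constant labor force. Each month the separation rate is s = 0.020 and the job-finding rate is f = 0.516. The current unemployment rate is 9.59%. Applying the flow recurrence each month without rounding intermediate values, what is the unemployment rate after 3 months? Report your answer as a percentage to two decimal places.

With a fixed labor force, u_{t+1} = u_t + s·(1−u_t) − f·u_t = u_t·(1−s−f) + s.
Here 1−s−f = 0.464 and s = 0.020.
u_1 = 0.095900 × 0.464 + 0.020 = 0.064498.
u_2 = 0.064498 × 0.464 + 0.020 = 0.049927.
u_3 = 0.049927 × 0.464 + 0.020 = 0.043166.

Unemployment rate after three months ≈ 4.32%.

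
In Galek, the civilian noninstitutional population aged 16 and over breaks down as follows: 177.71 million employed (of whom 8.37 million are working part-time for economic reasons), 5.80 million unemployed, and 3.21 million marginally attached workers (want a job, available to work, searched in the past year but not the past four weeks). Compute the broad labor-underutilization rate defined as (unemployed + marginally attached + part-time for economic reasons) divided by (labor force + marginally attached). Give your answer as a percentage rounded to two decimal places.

Labor force = 177.71 + 5.80 = 183.51 million.
Numerator = 5.80 + 3.21 + 8.37 = 17.38 million.
Denominator = 183.51 + 3.21 = 186.72 million.
Broad rate = 17.38 / 186.72 = 9.31%.

Broad underutilization rate ≈ 9.31%.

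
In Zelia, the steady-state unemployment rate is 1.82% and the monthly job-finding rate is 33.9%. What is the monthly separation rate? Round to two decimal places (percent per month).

From u* = s/(s+f): s = u·f/(1−u).
s = 0.0182 × 33.9 / (1 − 0.0182) = 0.6170 / 0.9818 ≈ 0.63% per month.

Separation rate ≈ 0.63% per month.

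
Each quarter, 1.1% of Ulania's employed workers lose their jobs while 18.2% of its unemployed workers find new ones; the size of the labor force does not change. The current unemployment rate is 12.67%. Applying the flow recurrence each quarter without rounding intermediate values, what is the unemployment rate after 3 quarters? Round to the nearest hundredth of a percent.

With a fixed labor force, u_{t+1} = u_t + s·(1−u_t) − f·u_t = u_t·(1−s−f) + s.
Here 1−s−f = 0.807 and s = 0.011.
u_1 = 0.126700 × 0.807 + 0.011 = 0.113247.
u_2 = 0.113247 × 0.807 + 0.011 = 0.102390.
u_3 = 0.102390 × 0.807 + 0.011 = 0.093629.

Unemployment rate after three quarters ≈ 9.36%.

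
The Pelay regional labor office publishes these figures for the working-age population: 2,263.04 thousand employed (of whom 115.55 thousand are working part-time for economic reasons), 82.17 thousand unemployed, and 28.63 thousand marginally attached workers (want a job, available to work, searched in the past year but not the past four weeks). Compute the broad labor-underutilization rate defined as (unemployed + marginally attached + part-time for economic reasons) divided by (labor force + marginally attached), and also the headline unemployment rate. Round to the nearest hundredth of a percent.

Broad underutilization rate ≈ 9.54%; headline unemployment rate ≈ 3.50%.

Labor force = 2,263.04 + 82.17 = 2,345.21 thousand.
Numerator = 82.17 + 28.63 + 115.55 = 226.35 thousand.
Denominator = 2,345.21 + 28.63 = 2,373.84 thousand.
Broad rate = 226.35 / 2,373.84 = 9.54%.
Headline unemployment rate = 82.17 / 2,345.21 = 3.50%.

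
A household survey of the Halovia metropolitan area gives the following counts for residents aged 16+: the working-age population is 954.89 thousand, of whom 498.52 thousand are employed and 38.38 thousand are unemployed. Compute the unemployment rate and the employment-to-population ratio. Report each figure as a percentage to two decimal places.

Unemployment rate ≈ 7.15%; employment-population ratio ≈ 52.21%.

Labor force = employed + unemployed = 498.52 + 38.38 = 536.90 thousand.
Unemployment rate = 38.38 / 536.90 = 7.15%.
Employment-population ratio = 498.52 / 954.89 = 52.21%.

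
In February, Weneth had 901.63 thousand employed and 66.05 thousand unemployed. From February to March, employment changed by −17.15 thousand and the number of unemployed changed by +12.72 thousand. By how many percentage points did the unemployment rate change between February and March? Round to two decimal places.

February: labor force = 901.63 + 66.05 = 967.68; u = 66.05/967.68 = 6.83%.
March: labor force = 884.48 + 78.77 = 963.25; u = 78.77/963.25 = 8.18%.
Change = 8.18% − 6.83% = +1.35 pp.

The unemployment rate changed by +1.35 percentage points.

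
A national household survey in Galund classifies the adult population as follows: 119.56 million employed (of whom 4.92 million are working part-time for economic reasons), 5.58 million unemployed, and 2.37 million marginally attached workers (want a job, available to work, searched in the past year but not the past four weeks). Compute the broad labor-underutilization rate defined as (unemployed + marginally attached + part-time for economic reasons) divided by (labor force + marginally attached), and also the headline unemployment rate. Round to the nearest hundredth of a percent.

Labor force = 119.56 + 5.58 = 125.14 million.
Numerator = 5.58 + 2.37 + 4.92 = 12.87 million.
Denominator = 125.14 + 2.37 = 127.51 million.
Broad rate = 12.87 / 127.51 = 10.09%.
Headline unemployment rate = 5.58 / 125.14 = 4.46%.

Broad underutilization rate ≈ 10.09%; headline unemployment rate ≈ 4.46%.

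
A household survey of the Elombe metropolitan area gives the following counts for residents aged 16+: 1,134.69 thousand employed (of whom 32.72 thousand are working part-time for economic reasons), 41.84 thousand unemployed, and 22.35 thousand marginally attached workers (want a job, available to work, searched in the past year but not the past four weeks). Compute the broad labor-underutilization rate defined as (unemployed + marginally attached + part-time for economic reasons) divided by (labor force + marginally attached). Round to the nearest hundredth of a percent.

Labor force = 1,134.69 + 41.84 = 1,176.53 thousand.
Numerator = 41.84 + 22.35 + 32.72 = 96.91 thousand.
Denominator = 1,176.53 + 22.35 = 1,198.88 thousand.
Broad rate = 96.91 / 1,198.88 = 8.08%.

Broad underutilization rate ≈ 8.08%.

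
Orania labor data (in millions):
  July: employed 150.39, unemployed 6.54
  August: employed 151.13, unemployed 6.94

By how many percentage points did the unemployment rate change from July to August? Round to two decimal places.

The unemployment rate changed by +0.22 percentage points.

July: labor force = 150.39 + 6.54 = 156.93; u = 6.54/156.93 = 4.17%.
August: labor force = 151.13 + 6.94 = 158.07; u = 6.94/158.07 = 4.39%.
Change = 4.39% − 4.17% = +0.22 pp.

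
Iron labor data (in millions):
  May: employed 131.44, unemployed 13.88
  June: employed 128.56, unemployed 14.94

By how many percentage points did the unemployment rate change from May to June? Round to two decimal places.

May: labor force = 131.44 + 13.88 = 145.32; u = 13.88/145.32 = 9.55%.
June: labor force = 128.56 + 14.94 = 143.50; u = 14.94/143.50 = 10.41%.
Change = 10.41% − 9.55% = +0.86 pp.

The unemployment rate changed by +0.86 percentage points.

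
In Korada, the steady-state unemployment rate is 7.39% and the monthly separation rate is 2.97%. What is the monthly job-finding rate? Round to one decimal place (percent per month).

From u* = s/(s+f): f = s·(1−u)/u.
f = 2.97 × (1 − 0.0739) / 0.0739 = 2.7505 / 0.0739 ≈ 37.2% per month.

Job-finding rate ≈ 37.2% per month.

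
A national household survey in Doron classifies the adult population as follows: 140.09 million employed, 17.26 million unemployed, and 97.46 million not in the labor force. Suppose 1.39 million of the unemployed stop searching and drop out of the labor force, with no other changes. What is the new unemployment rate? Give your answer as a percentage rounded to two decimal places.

Initially, labor force = 140.09 + 17.26 = 157.35 million, so u = 17.26/157.35 = 10.97%.
After the change, unemployed and labor force both fall by 1.39 → E = 140.09, U = 15.87, labor force = 155.96 million.
New unemployment rate = 15.87 / 155.96 = 10.18%.

New unemployment rate ≈ 10.18%.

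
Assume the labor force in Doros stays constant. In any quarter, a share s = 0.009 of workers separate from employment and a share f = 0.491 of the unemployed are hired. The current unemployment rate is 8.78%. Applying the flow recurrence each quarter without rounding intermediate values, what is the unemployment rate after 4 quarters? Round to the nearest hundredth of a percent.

With a fixed labor force, u_{t+1} = u_t + s·(1−u_t) − f·u_t = u_t·(1−s−f) + s.
Here 1−s−f = 0.500 and s = 0.009.
u_1 = 0.087800 × 0.500 + 0.009 = 0.052900.
u_2 = 0.052900 × 0.500 + 0.009 = 0.035450.
u_3 = 0.035450 × 0.500 + 0.009 = 0.026725.
u_4 = 0.026725 × 0.500 + 0.009 = 0.022363.

Unemployment rate after four quarters ≈ 2.24%.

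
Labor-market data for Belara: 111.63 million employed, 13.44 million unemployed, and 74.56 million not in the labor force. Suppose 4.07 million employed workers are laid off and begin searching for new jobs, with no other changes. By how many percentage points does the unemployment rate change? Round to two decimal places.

Initially, labor force = 111.63 + 13.44 = 125.07 million, so u = 13.44/125.07 = 10.75%.
After the change, employed falls and unemployed rises by 4.07; labor force unchanged → E = 107.56, U = 17.51, labor force = 125.07 million.
New unemployment rate = 17.51 / 125.07 = 14.00%.
Change = 14.00% − 10.75% = +3.25 percentage points.

The unemployment rate changes by +3.25 percentage points.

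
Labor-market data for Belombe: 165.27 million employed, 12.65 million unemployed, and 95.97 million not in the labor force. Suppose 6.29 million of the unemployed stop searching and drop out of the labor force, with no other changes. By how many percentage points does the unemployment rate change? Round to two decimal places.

Initially, labor force = 165.27 + 12.65 = 177.92 million, so u = 12.65/177.92 = 7.11%.
After the change, unemployed and labor force both fall by 6.29 → E = 165.27, U = 6.36, labor force = 171.63 million.
New unemployment rate = 6.36 / 171.63 = 3.71%.
Change = 3.71% − 7.11% = −3.40 percentage points.

The unemployment rate changes by −3.40 percentage points.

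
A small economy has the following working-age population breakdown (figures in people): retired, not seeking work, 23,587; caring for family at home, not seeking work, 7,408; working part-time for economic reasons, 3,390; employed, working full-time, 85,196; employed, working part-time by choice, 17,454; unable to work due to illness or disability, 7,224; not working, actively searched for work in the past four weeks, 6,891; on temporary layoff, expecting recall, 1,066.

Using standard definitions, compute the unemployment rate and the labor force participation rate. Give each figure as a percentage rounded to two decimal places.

Unemployment rate ≈ 6.98%; labor force participation rate ≈ 74.89%.

Employed = 3,390 + 85,196 + 17,454 = 106,040 (anyone who worked, including part-time for economic reasons, counts as employed).
Unemployed = 6,891 + 1,066 = 7,957 (jobless and actively searching, or on temporary layoff).
Labor force = 106,040 + 7,957 = 113,997.
Not in labor force = 23,587 + 7,408 + 7,224 = 38,219 (those not working and not actively searching are outside the labor force).
Civilian working-age population = 113,997 + 38,219 = 152,216.
Unemployment rate = 7,957 / 113,997 = 6.98%.
Labor force participation rate = 113,997 / 152,216 = 74.89%.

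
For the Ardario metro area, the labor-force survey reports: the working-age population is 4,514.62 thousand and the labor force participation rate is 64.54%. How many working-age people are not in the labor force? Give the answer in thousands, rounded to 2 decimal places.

About 1,600.88 thousand are not in the labor force.

Share not in the labor force = 1 − 0.6454 = 0.3546.
Not in labor force = 0.3546 × 4,514.62 ≈ 1,600.88 thousand.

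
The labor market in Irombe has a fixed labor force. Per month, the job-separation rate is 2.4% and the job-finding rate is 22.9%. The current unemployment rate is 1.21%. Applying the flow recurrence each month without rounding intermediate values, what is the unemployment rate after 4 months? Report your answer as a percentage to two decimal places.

With a fixed labor force, u_{t+1} = u_t + s·(1−u_t) − f·u_t = u_t·(1−s−f) + s.
Here 1−s−f = 0.747 and s = 0.024.
u_1 = 0.012100 × 0.747 + 0.024 = 0.033039.
u_2 = 0.033039 × 0.747 + 0.024 = 0.048680.
u_3 = 0.048680 × 0.747 + 0.024 = 0.060364.
u_4 = 0.060364 × 0.747 + 0.024 = 0.069092.

Unemployment rate after four months ≈ 6.91%.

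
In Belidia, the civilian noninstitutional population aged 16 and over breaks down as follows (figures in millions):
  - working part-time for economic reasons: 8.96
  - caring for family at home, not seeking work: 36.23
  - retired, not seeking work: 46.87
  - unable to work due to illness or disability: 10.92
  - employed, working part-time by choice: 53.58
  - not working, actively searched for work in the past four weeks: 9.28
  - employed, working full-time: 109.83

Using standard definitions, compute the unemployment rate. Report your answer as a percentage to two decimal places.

Employed = 8.96 + 53.58 + 109.83 = 172.37 million (anyone who worked, including part-time for economic reasons, counts as employed).
Unemployed = 9.28 million.
Labor force = 172.37 + 9.28 = 181.65 million.
Unemployment rate = 9.28 / 181.65 = 5.11%.

Unemployment rate ≈ 5.11%.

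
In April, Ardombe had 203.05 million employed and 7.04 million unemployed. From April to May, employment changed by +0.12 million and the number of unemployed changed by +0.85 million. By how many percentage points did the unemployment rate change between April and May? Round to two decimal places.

The unemployment rate changed by +0.39 percentage points.

April: labor force = 203.05 + 7.04 = 210.09; u = 7.04/210.09 = 3.35%.
May: labor force = 203.17 + 7.89 = 211.06; u = 7.89/211.06 = 3.74%.
Change = 3.74% − 3.35% = +0.39 pp.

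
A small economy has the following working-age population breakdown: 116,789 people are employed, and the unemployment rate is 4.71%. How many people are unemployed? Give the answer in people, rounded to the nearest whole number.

Let U be the number unemployed. The labor force is E + U, and U/(E+U) = 0.0471.
So U = 0.0471 × 116,789 / (1 − 0.0471) = 5500.76 / 0.9529 ≈ 5,773.

About 5,773 are unemployed.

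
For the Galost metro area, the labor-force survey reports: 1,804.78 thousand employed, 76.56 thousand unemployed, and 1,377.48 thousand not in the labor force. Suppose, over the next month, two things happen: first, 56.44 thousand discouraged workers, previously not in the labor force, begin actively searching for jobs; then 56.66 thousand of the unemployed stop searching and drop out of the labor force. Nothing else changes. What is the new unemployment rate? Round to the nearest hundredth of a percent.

New unemployment rate ≈ 4.06%.

Initially, labor force = 1,804.78 + 76.56 = 1,881.34 thousand, so u = 76.56/1,881.34 = 4.07%.
After the first change, unemployed and labor force both rise by 56.44 → E = 1,804.78, U = 133.00, labor force = 1,937.78 thousand.
After the second change, unemployed and labor force both fall by 56.66 → E = 1,804.78, U = 76.34, labor force = 1,881.12 thousand.
New unemployment rate = 76.34 / 1,881.12 = 4.06%.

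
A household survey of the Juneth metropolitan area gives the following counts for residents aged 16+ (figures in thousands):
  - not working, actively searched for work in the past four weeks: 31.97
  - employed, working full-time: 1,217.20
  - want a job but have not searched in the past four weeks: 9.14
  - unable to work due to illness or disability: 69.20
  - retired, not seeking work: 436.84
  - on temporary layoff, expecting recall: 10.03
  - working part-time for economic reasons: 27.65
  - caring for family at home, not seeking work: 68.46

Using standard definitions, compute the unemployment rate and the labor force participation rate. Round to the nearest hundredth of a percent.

Employed = 1,217.20 + 27.65 = 1,244.85 thousand (anyone who worked, including part-time for economic reasons, counts as employed).
Unemployed = 31.97 + 10.03 = 42.00 thousand (jobless and actively searching, or on temporary layoff).
Labor force = 1,244.85 + 42.00 = 1,286.85 thousand.
Not in labor force = 9.14 + 69.20 + 436.84 + 68.46 = 583.64 thousand (those not working and not actively searching are outside the labor force — including those who want a job but have given up searching).
Civilian working-age population = 1,286.85 + 583.64 = 1,870.49 thousand.
Unemployment rate = 42.00 / 1,286.85 = 3.26%.
Labor force participation rate = 1,286.85 / 1,870.49 = 68.80%.

Unemployment rate ≈ 3.26%; labor force participation rate ≈ 68.80%.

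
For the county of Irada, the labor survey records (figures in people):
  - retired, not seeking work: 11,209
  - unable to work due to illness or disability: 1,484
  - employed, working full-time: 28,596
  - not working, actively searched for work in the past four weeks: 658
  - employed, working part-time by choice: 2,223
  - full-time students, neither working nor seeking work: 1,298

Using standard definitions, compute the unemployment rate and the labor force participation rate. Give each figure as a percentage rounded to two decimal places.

Employed = 28,596 + 2,223 = 30,819.
Unemployed = 658.
Labor force = 30,819 + 658 = 31,477.
Not in labor force = 11,209 + 1,484 + 1,298 = 13,991 (those not working and not actively searching are outside the labor force).
Civilian working-age population = 31,477 + 13,991 = 45,468.
Unemployment rate = 658 / 31,477 = 2.09%.
Labor force participation rate = 31,477 / 45,468 = 69.23%.

Unemployment rate ≈ 2.09%; labor force participation rate ≈ 69.23%.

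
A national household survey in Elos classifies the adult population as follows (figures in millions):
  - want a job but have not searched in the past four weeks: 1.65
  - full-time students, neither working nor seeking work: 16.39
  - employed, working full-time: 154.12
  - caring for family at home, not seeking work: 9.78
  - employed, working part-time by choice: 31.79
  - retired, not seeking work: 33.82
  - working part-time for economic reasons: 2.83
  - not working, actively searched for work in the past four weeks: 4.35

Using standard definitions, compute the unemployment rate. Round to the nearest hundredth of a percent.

Employed = 154.12 + 31.79 + 2.83 = 188.74 million (anyone who worked, including part-time for economic reasons, counts as employed).
Unemployed = 4.35 million.
Labor force = 188.74 + 4.35 = 193.09 million.
Unemployment rate = 4.35 / 193.09 = 2.25%.

Unemployment rate ≈ 2.25%.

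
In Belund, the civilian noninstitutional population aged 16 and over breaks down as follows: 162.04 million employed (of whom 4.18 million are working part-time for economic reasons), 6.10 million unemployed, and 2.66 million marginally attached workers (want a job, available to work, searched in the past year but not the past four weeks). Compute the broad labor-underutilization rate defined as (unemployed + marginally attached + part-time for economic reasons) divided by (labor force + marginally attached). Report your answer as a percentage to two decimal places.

Broad underutilization rate ≈ 7.58%.

Labor force = 162.04 + 6.10 = 168.14 million.
Numerator = 6.10 + 2.66 + 4.18 = 12.94 million.
Denominator = 168.14 + 2.66 = 170.80 million.
Broad rate = 12.94 / 170.80 = 7.58%.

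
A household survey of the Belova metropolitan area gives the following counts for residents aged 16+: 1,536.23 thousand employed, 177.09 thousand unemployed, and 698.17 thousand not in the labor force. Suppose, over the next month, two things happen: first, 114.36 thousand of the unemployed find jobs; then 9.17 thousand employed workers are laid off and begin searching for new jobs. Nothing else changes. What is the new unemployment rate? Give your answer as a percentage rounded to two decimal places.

Initially, labor force = 1,536.23 + 177.09 = 1,713.32 thousand, so u = 177.09/1,713.32 = 10.34%.
After the first change, unemployed falls and employed rises by 114.36; labor force unchanged → E = 1,650.59, U = 62.73, labor force = 1,713.32 thousand.
After the second change, employed falls and unemployed rises by 9.17; labor force unchanged → E = 1,641.42, U = 71.90, labor force = 1,713.32 thousand.
New unemployment rate = 71.90 / 1,713.32 = 4.20%.

New unemployment rate ≈ 4.20%.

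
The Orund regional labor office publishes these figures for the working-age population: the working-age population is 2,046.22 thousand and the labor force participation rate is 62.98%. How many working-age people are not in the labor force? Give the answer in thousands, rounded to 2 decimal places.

Share not in the labor force = 1 − 0.6298 = 0.3702.
Not in labor force = 0.3702 × 2,046.22 ≈ 757.51 thousand.

About 757.51 thousand are not in the labor force.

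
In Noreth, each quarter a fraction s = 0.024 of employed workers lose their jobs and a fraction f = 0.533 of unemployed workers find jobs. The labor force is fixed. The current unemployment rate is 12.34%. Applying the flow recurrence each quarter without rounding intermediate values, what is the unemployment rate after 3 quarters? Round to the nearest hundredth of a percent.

With a fixed labor force, u_{t+1} = u_t + s·(1−u_t) − f·u_t = u_t·(1−s−f) + s.
Here 1−s−f = 0.443 and s = 0.024.
u_1 = 0.123400 × 0.443 + 0.024 = 0.078666.
u_2 = 0.078666 × 0.443 + 0.024 = 0.058849.
u_3 = 0.058849 × 0.443 + 0.024 = 0.050070.

Unemployment rate after three quarters ≈ 5.01%.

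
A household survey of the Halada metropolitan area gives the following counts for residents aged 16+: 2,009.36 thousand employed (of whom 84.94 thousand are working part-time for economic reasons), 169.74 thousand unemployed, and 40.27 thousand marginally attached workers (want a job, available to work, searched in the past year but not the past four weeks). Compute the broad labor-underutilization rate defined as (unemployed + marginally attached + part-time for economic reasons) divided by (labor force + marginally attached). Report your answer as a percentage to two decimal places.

Labor force = 2,009.36 + 169.74 = 2,179.10 thousand.
Numerator = 169.74 + 40.27 + 84.94 = 294.95 thousand.
Denominator = 2,179.10 + 40.27 = 2,219.37 thousand.
Broad rate = 294.95 / 2,219.37 = 13.29%.

Broad underutilization rate ≈ 13.29%.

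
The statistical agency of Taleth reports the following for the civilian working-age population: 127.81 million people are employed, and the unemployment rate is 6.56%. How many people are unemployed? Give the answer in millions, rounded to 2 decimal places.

About 8.97 million are unemployed.

Let U be the number unemployed. The labor force is E + U, and U/(E+U) = 0.0656.
So U = 0.0656 × 127.81 / (1 − 0.0656) = 8.3843 / 0.9344 ≈ 8.97 million.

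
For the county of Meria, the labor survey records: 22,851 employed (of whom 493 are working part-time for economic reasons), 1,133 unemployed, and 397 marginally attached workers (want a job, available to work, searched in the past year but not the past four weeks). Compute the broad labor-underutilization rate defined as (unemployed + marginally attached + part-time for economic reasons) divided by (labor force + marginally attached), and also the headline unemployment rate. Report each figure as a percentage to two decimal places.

Broad underutilization rate ≈ 8.30%; headline unemployment rate ≈ 4.72%.

Labor force = 22,851 + 1,133 = 23,984.
Numerator = 1,133 + 397 + 493 = 2,023.
Denominator = 23,984 + 397 = 24,381.
Broad rate = 2,023 / 24,381 = 8.30%.
Headline unemployment rate = 1,133 / 23,984 = 4.72%.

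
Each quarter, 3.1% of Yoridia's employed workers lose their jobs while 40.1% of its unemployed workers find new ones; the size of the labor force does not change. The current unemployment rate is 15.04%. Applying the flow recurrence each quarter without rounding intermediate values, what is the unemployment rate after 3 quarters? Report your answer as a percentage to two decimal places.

Unemployment rate after three quarters ≈ 8.62%.

With a fixed labor force, u_{t+1} = u_t + s·(1−u_t) − f·u_t = u_t·(1−s−f) + s.
Here 1−s−f = 0.568 and s = 0.031.
u_1 = 0.150400 × 0.568 + 0.031 = 0.116427.
u_2 = 0.116427 × 0.568 + 0.031 = 0.097131.
u_3 = 0.097131 × 0.568 + 0.031 = 0.086170.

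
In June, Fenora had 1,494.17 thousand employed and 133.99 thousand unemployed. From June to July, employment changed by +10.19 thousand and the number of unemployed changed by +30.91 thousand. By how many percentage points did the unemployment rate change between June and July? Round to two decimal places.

June: labor force = 1,494.17 + 133.99 = 1,628.16; u = 133.99/1,628.16 = 8.23%.
July: labor force = 1,504.36 + 164.90 = 1,669.26; u = 164.90/1,669.26 = 9.88%.
Change = 9.88% − 8.23% = +1.65 pp.

The unemployment rate changed by +1.65 percentage points.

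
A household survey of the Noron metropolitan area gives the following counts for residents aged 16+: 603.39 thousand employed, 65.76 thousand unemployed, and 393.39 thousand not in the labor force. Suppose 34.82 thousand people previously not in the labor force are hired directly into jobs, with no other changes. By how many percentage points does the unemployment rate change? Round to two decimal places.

Initially, labor force = 603.39 + 65.76 = 669.15 thousand, so u = 65.76/669.15 = 9.83%.
After the change, employed and labor force both rise by 34.82; unemployed unchanged → E = 638.21, U = 65.76, labor force = 703.97 thousand.
New unemployment rate = 65.76 / 703.97 = 9.34%.
Change = 9.34% − 9.83% = −0.49 percentage points.

The unemployment rate changes by −0.49 percentage points.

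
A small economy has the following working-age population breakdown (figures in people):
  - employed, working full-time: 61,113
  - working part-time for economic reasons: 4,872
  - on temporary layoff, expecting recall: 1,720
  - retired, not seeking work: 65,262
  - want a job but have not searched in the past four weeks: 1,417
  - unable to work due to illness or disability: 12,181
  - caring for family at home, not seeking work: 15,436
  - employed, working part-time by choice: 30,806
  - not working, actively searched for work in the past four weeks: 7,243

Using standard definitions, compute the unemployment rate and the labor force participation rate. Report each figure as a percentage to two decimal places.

Unemployment rate ≈ 8.48%; labor force participation rate ≈ 52.86%.

Employed = 61,113 + 4,872 + 30,806 = 96,791 (anyone who worked, including part-time for economic reasons, counts as employed).
Unemployed = 1,720 + 7,243 = 8,963 (jobless and actively searching, or on temporary layoff).
Labor force = 96,791 + 8,963 = 105,754.
Not in labor force = 65,262 + 1,417 + 12,181 + 15,436 = 94,296 (those not working and not actively searching are outside the labor force — including those who want a job but have given up searching).
Civilian working-age population = 105,754 + 94,296 = 200,050.
Unemployment rate = 8,963 / 105,754 = 8.48%.
Labor force participation rate = 105,754 / 200,050 = 52.86%.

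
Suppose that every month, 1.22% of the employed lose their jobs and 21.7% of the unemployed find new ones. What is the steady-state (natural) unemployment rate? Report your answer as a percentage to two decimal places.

At steady state the flows balance: s·E = f·U, so U/(E+U) = s/(s+f).
u* = 1.22 / (1.22 + 21.7) = 1.22 / 22.92 = 5.32%.

Steady-state unemployment rate ≈ 5.32%.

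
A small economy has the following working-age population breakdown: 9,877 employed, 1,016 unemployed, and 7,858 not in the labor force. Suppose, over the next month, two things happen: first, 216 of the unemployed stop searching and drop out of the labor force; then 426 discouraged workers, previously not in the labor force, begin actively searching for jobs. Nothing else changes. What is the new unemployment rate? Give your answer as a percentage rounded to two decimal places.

New unemployment rate ≈ 11.04%.

Initially, labor force = 9,877 + 1,016 = 10,893, so u = 1,016/10,893 = 9.33%.
After the first change, unemployed and labor force both fall by 216 → E = 9,877, U = 800, labor force = 10,677.
After the second change, unemployed and labor force both rise by 426 → E = 9,877, U = 1,226, labor force = 11,103.
New unemployment rate = 1,226 / 11,103 = 11.04%.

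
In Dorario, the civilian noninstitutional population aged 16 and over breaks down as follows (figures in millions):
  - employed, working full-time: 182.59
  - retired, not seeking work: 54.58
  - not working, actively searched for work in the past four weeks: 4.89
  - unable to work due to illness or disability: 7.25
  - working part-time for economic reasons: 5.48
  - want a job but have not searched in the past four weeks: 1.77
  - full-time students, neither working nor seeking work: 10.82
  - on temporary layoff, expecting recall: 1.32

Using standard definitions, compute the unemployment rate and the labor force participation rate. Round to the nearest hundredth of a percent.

Employed = 182.59 + 5.48 = 188.07 million (anyone who worked, including part-time for economic reasons, counts as employed).
Unemployed = 4.89 + 1.32 = 6.21 million (jobless and actively searching, or on temporary layoff).
Labor force = 188.07 + 6.21 = 194.28 million.
Not in labor force = 54.58 + 7.25 + 1.77 + 10.82 = 74.42 million (those not working and not actively searching are outside the labor force — including those who want a job but have given up searching).
Civilian working-age population = 194.28 + 74.42 = 268.70 million.
Unemployment rate = 6.21 / 194.28 = 3.20%.
Labor force participation rate = 194.28 / 268.70 = 72.30%.

Unemployment rate ≈ 3.20%; labor force participation rate ≈ 72.30%.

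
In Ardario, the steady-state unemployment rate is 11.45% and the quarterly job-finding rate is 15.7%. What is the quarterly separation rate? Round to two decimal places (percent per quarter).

Separation rate ≈ 2.03% per quarter.

From u* = s/(s+f): s = u·f/(1−u).
s = 0.1145 × 15.7 / (1 − 0.1145) = 1.7976 / 0.8855 ≈ 2.03% per quarter.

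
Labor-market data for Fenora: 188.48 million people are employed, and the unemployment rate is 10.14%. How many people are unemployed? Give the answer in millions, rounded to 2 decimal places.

Let U be the number unemployed. The labor force is E + U, and U/(E+U) = 0.1014.
So U = 0.1014 × 188.48 / (1 − 0.1014) = 19.1119 / 0.8986 ≈ 21.27 million.

About 21.27 million are unemployed.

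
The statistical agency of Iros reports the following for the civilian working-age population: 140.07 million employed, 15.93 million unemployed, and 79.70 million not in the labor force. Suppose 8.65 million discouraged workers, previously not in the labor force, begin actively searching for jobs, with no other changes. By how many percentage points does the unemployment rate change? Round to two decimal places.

The unemployment rate changes by +4.72 percentage points.

Initially, labor force = 140.07 + 15.93 = 156.00 million, so u = 15.93/156.00 = 10.21%.
After the change, unemployed and labor force both rise by 8.65 → E = 140.07, U = 24.58, labor force = 164.65 million.
New unemployment rate = 24.58 / 164.65 = 14.93%.
Change = 14.93% − 10.21% = +4.72 percentage points.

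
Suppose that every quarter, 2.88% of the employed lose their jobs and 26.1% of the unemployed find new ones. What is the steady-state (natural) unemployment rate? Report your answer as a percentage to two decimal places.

At steady state the flows balance: s·E = f·U, so U/(E+U) = s/(s+f).
u* = 2.88 / (2.88 + 26.1) = 2.88 / 28.98 = 9.94%.

Steady-state unemployment rate ≈ 9.94%.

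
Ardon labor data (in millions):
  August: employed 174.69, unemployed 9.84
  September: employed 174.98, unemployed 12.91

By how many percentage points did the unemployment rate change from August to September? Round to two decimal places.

The unemployment rate changed by +1.54 percentage points.

August: labor force = 174.69 + 9.84 = 184.53; u = 9.84/184.53 = 5.33%.
September: labor force = 174.98 + 12.91 = 187.89; u = 12.91/187.89 = 6.87%.
Change = 6.87% − 5.33% = +1.54 pp.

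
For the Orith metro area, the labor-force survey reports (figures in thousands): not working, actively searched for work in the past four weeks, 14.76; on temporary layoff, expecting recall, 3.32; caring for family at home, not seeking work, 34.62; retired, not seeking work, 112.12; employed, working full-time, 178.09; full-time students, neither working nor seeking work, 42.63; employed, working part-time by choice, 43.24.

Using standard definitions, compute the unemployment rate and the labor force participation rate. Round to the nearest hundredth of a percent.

Employed = 178.09 + 43.24 = 221.33 thousand.
Unemployed = 14.76 + 3.32 = 18.08 thousand (jobless and actively searching, or on temporary layoff).
Labor force = 221.33 + 18.08 = 239.41 thousand.
Not in labor force = 34.62 + 112.12 + 42.63 = 189.37 thousand (those not working and not actively searching are outside the labor force).
Civilian working-age population = 239.41 + 189.37 = 428.78 thousand.
Unemployment rate = 18.08 / 239.41 = 7.55%.
Labor force participation rate = 239.41 / 428.78 = 55.84%.

Unemployment rate ≈ 7.55%; labor force participation rate ≈ 55.84%.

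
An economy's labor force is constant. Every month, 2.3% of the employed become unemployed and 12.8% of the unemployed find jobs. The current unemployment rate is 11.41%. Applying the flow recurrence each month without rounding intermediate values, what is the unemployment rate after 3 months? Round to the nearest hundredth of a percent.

Unemployment rate after three months ≈ 12.89%.

With a fixed labor force, u_{t+1} = u_t + s·(1−u_t) − f·u_t = u_t·(1−s−f) + s.
Here 1−s−f = 0.849 and s = 0.023.
u_1 = 0.114100 × 0.849 + 0.023 = 0.119871.
u_2 = 0.119871 × 0.849 + 0.023 = 0.124770.
u_3 = 0.124770 × 0.849 + 0.023 = 0.128930.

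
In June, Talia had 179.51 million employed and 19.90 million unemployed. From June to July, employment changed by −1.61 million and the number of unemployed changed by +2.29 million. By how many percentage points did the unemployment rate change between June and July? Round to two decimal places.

June: labor force = 179.51 + 19.90 = 199.41; u = 19.90/199.41 = 9.98%.
July: labor force = 177.90 + 22.19 = 200.09; u = 22.19/200.09 = 11.09%.
Change = 11.09% − 9.98% = +1.11 pp.

The unemployment rate changed by +1.11 percentage points.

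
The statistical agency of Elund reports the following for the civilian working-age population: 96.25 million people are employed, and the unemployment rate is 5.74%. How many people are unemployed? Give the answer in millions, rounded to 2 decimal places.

About 5.86 million are unemployed.

Let U be the number unemployed. The labor force is E + U, and U/(E+U) = 0.0574.
So U = 0.0574 × 96.25 / (1 − 0.0574) = 5.5248 / 0.9426 ≈ 5.86 million.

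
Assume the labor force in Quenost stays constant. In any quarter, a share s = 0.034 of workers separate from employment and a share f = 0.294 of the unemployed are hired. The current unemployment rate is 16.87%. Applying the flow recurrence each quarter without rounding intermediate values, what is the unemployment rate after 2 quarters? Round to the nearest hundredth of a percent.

Unemployment rate after two quarters ≈ 13.30%.

With a fixed labor force, u_{t+1} = u_t + s·(1−u_t) − f·u_t = u_t·(1−s−f) + s.
Here 1−s−f = 0.672 and s = 0.034.
u_1 = 0.168700 × 0.672 + 0.034 = 0.147366.
u_2 = 0.147366 × 0.672 + 0.034 = 0.133030.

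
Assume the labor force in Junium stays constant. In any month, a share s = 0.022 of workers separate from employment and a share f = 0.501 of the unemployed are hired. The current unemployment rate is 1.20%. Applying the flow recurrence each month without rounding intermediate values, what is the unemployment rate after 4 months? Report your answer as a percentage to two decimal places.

With a fixed labor force, u_{t+1} = u_t + s·(1−u_t) − f·u_t = u_t·(1−s−f) + s.
Here 1−s−f = 0.477 and s = 0.022.
u_1 = 0.012000 × 0.477 + 0.022 = 0.027724.
u_2 = 0.027724 × 0.477 + 0.022 = 0.035224.
u_3 = 0.035224 × 0.477 + 0.022 = 0.038802.
u_4 = 0.038802 × 0.477 + 0.022 = 0.040509.

Unemployment rate after four months ≈ 4.05%.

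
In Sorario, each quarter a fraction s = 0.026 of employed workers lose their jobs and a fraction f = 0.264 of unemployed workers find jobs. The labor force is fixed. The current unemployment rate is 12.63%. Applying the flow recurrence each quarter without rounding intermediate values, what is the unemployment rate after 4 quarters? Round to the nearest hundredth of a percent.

Unemployment rate after four quarters ≈ 9.90%.

With a fixed labor force, u_{t+1} = u_t + s·(1−u_t) − f·u_t = u_t·(1−s−f) + s.
Here 1−s−f = 0.710 and s = 0.026.
u_1 = 0.126300 × 0.710 + 0.026 = 0.115673.
u_2 = 0.115673 × 0.710 + 0.026 = 0.108128.
u_3 = 0.108128 × 0.710 + 0.026 = 0.102771.
u_4 = 0.102771 × 0.710 + 0.026 = 0.098967.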